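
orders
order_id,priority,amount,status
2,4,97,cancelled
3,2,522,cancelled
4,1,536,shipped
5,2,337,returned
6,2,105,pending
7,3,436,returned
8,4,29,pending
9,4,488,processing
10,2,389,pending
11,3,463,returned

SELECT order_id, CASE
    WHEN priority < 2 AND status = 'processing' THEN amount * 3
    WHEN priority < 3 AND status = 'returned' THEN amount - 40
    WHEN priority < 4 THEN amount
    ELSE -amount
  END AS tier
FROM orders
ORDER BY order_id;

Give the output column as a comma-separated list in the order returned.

-97, 522, 536, 297, 105, 436, -29, -488, 389, 463

order_id=2: ELSE → -97
order_id=3: priority < 4 → 522
order_id=4: priority < 4 → 536
order_id=5: priority < 3 AND status = 'returned' → 297
order_id=6: priority < 4 → 105
order_id=7: priority < 4 → 436
order_id=8: ELSE → -29
order_id=9: ELSE → -488
order_id=10: priority < 4 → 389
order_id=11: priority < 4 → 463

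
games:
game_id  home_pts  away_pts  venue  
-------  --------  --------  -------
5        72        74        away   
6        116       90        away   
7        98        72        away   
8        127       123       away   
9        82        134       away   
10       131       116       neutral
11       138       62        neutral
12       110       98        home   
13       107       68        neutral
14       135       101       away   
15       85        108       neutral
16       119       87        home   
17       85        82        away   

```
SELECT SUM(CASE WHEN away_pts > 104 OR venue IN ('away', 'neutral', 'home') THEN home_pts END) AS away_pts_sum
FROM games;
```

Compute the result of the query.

1405

game_id=5: ✓ → 72
game_id=6: ✓ → 116
game_id=7: ✓ → 98
game_id=8: ✓ → 127
game_id=9: ✓ → 82
game_id=10: ✓ → 131
game_id=11: ✓ → 138
game_id=12: ✓ → 110
game_id=13: ✓ → 107
game_id=14: ✓ → 135
game_id=15: ✓ → 85
game_id=16: ✓ → 119
game_id=17: ✓ → 85
away_pts_sum = 72 + 116 + 98 + 127 + 82 + 131 + 138 + 110 + 107 + 135 + 85 + 119 + 85 = 1405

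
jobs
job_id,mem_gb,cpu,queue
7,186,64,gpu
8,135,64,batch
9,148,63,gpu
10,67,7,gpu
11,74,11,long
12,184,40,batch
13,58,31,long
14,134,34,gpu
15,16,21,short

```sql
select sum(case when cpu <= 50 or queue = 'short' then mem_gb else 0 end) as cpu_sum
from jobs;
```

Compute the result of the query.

job_id=7: ✗
job_id=8: ✗
job_id=9: ✗
job_id=10: ✓ → 67
job_id=11: ✓ → 74
job_id=12: ✓ → 184
job_id=13: ✓ → 58
job_id=14: ✓ → 134
job_id=15: ✓ → 16
cpu_sum = 67 + 74 + 184 + 58 + 134 + 16 = 533

533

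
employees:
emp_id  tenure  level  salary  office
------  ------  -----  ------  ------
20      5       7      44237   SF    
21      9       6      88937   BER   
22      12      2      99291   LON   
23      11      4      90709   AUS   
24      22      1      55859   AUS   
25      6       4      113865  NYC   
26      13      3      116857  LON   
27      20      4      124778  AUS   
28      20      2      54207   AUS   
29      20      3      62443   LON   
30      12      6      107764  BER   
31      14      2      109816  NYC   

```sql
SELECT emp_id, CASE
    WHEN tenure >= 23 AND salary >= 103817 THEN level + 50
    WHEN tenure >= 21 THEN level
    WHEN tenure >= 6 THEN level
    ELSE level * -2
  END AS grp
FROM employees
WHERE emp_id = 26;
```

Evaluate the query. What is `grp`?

3

emp_id = 26: tenure=13, level=3, salary=116857, office=LON.
tenure >= 23 AND salary >= 103817 → false
tenure >= 21 → false
tenure >= 6 → true → 3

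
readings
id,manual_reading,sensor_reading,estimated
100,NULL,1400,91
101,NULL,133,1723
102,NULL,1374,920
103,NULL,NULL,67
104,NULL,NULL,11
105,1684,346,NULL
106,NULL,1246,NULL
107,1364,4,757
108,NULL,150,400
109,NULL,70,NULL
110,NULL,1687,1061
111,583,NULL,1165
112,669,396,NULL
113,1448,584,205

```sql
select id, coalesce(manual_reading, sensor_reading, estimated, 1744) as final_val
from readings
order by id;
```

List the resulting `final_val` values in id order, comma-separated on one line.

1400, 133, 1374, 67, 11, 1684, 1246, 1364, 150, 70, 1687, 583, 669, 1448

id=100: manual_reading=NULL, sensor_reading=1400 → 1400
id=101: manual_reading=NULL, sensor_reading=133 → 133
id=102: manual_reading=NULL, sensor_reading=1374 → 1374
id=103: manual_reading=NULL, sensor_reading=NULL, estimated=67 → 67
id=104: manual_reading=NULL, sensor_reading=NULL, estimated=11 → 11
id=105: manual_reading=1684 → 1684
id=106: manual_reading=NULL, sensor_reading=1246 → 1246
id=107: manual_reading=1364 → 1364
id=108: manual_reading=NULL, sensor_reading=150 → 150
id=109: manual_reading=NULL, sensor_reading=70 → 70
id=110: manual_reading=NULL, sensor_reading=1687 → 1687
id=111: manual_reading=583 → 583
id=112: manual_reading=669 → 669
id=113: manual_reading=1448 → 1448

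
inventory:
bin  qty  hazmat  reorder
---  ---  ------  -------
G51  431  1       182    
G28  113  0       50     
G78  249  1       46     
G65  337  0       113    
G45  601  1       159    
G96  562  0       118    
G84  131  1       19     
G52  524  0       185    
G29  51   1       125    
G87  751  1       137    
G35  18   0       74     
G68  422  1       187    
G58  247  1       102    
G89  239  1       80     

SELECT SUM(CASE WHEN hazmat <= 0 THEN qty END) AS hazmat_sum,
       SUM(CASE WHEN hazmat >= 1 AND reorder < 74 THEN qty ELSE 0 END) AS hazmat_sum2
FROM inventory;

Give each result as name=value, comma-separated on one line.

[hazmat_sum: hazmat <= 0]
bin=G51: ✗
bin=G28: ✓ → 113
bin=G78: ✗
bin=G65: ✓ → 337
bin=G45: ✗
bin=G96: ✓ → 562
bin=G84: ✗
bin=G52: ✓ → 524
bin=G29: ✗
bin=G87: ✗
bin=G35: ✓ → 18
bin=G68: ✗
bin=G58: ✗
bin=G89: ✗
hazmat_sum = 113 + 337 + 562 + 524 + 18 = 1554
—
[hazmat_sum2: hazmat >= 1 AND reorder < 74]
bin=G51: ✗
bin=G28: ✗
bin=G78: ✓ → 249
bin=G65: ✗
bin=G45: ✗
bin=G96: ✗
bin=G84: ✓ → 131
bin=G52: ✗
bin=G29: ✗
bin=G87: ✗
bin=G35: ✗
bin=G68: ✗
bin=G58: ✗
bin=G89: ✗
hazmat_sum2 = 249 + 131 = 380

hazmat_sum=1554, hazmat_sum2=380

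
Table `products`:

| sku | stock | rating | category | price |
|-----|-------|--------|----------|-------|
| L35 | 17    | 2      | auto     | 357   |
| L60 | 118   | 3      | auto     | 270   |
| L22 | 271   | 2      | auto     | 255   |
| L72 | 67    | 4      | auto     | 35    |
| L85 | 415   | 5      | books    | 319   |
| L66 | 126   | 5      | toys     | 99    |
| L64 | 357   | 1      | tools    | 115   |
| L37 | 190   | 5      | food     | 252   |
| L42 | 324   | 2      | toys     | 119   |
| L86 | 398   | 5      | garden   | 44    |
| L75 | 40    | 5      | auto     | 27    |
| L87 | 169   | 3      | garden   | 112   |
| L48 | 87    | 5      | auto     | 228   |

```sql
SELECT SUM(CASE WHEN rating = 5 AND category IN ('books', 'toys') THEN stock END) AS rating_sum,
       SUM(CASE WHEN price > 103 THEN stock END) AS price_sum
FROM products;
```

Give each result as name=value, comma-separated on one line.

[rating_sum: rating = 5 AND category IN ('books', 'toys')]
sku=L35: ✗
sku=L60: ✗
sku=L22: ✗
sku=L72: ✗
sku=L85: ✓ → 415
sku=L66: ✓ → 126
sku=L64: ✗
sku=L37: ✗
sku=L42: ✗
sku=L86: ✗
sku=L75: ✗
sku=L87: ✗
sku=L48: ✗
rating_sum = 415 + 126 = 541
—
[price_sum: price > 103]
sku=L35: ✓ → 17
sku=L60: ✓ → 118
sku=L22: ✓ → 271
sku=L72: ✗
sku=L85: ✓ → 415
sku=L66: ✗
sku=L64: ✓ → 357
sku=L37: ✓ → 190
sku=L42: ✓ → 324
sku=L86: ✗
sku=L75: ✗
sku=L87: ✓ → 169
sku=L48: ✓ → 87
price_sum = 17 + 118 + 271 + 415 + 357 + 190 + 324 + 169 + 87 = 1948

rating_sum=541, price_sum=1948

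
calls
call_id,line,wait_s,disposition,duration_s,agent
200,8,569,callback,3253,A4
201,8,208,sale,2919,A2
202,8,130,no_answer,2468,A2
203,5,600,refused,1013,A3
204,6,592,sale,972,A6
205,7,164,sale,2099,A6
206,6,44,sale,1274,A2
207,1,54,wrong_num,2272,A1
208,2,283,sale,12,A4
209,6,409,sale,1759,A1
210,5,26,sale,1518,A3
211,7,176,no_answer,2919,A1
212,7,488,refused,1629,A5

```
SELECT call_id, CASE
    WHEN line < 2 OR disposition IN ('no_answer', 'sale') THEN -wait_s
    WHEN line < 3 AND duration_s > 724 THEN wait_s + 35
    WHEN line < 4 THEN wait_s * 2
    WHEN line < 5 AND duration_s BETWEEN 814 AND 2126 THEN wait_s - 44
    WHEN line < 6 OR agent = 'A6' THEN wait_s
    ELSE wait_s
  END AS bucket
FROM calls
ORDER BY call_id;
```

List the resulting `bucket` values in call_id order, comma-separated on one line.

call_id=200: ELSE → 569
call_id=201: line < 2 OR disposition IN ('no_answer', 'sale') → -208
call_id=202: line < 2 OR disposition IN ('no_answer', 'sale') → -130
call_id=203: line < 6 OR agent = 'A6' → 600
call_id=204: line < 2 OR disposition IN ('no_answer', 'sale') → -592
call_id=205: line < 2 OR disposition IN ('no_answer', 'sale') → -164
call_id=206: line < 2 OR disposition IN ('no_answer', 'sale') → -44
call_id=207: line < 2 OR disposition IN ('no_answer', 'sale') → -54
call_id=208: line < 2 OR disposition IN ('no_answer', 'sale') → -283
call_id=209: line < 2 OR disposition IN ('no_answer', 'sale') → -409
call_id=210: line < 2 OR disposition IN ('no_answer', 'sale') → -26
call_id=211: line < 2 OR disposition IN ('no_answer', 'sale') → -176
call_id=212: ELSE → 488

569, -208, -130, 600, -592, -164, -44, -54, -283, -409, -26, -176, 488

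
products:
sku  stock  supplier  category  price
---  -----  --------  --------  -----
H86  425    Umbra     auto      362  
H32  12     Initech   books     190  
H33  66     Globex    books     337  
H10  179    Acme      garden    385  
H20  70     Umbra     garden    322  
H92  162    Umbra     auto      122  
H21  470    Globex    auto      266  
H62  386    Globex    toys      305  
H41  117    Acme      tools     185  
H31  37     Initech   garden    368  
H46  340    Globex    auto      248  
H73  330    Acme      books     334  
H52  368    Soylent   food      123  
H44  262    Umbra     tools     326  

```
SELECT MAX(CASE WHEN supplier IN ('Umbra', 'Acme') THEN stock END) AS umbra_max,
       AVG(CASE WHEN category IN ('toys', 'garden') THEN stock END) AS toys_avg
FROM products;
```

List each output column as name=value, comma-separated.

umbra_max=425, toys_avg=168

[umbra_max: supplier IN ('Umbra', 'Acme')]
sku=H86: ✓ → 425
sku=H32: ✗
sku=H33: ✗
sku=H10: ✓ → 179
sku=H20: ✓ → 70
sku=H92: ✓ → 162
sku=H21: ✗
sku=H62: ✗
sku=H41: ✓ → 117
sku=H31: ✗
sku=H46: ✗
sku=H73: ✓ → 330
sku=H52: ✗
sku=H44: ✓ → 262
umbra_max = MAX(425, 179, 70, 162, 117, 330, 262) = 425
—
[toys_avg: category IN ('toys', 'garden')]
sku=H86: ✗
sku=H32: ✗
sku=H33: ✗
sku=H10: ✓ → 179
sku=H20: ✓ → 70
sku=H92: ✗
sku=H21: ✗
sku=H62: ✓ → 386
sku=H41: ✗
sku=H31: ✓ → 37
sku=H46: ✗
sku=H73: ✗
sku=H52: ✗
sku=H44: ✗
toys_avg = (179 + 70 + 386 + 37) / 4 = 168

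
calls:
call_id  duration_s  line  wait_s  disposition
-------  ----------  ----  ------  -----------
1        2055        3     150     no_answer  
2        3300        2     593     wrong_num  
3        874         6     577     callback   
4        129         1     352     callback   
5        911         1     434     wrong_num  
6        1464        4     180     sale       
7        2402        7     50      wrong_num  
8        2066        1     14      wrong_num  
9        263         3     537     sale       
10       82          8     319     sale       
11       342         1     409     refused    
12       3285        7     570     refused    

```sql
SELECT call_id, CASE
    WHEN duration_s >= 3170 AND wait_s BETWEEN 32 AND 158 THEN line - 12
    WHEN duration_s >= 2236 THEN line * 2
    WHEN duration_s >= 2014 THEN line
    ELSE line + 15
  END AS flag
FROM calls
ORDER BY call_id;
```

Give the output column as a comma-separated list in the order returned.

3, 4, 21, 16, 16, 19, 14, 1, 18, 23, 16, 14

call_id=1: duration_s >= 2014 → 3
call_id=2: duration_s >= 2236 → 4
call_id=3: ELSE → 21
call_id=4: ELSE → 16
call_id=5: ELSE → 16
call_id=6: ELSE → 19
call_id=7: duration_s >= 2236 → 14
call_id=8: duration_s >= 2014 → 1
call_id=9: ELSE → 18
call_id=10: ELSE → 23
call_id=11: ELSE → 16
call_id=12: duration_s >= 2236 → 14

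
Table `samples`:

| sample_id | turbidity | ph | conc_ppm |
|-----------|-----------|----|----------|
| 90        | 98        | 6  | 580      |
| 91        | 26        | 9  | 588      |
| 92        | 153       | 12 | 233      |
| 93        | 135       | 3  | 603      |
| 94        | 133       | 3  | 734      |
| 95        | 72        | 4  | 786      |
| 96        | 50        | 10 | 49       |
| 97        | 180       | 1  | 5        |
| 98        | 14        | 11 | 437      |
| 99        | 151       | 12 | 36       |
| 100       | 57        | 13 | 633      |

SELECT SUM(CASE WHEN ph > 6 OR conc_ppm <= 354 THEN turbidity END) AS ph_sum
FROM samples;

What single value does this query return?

sample_id=90: ✗
sample_id=91: ✓ → 26
sample_id=92: ✓ → 153
sample_id=93: ✗
sample_id=94: ✗
sample_id=95: ✗
sample_id=96: ✓ → 50
sample_id=97: ✓ → 180
sample_id=98: ✓ → 14
sample_id=99: ✓ → 151
sample_id=100: ✓ → 57
ph_sum = 26 + 153 + 50 + 180 + 14 + 151 + 57 = 631

631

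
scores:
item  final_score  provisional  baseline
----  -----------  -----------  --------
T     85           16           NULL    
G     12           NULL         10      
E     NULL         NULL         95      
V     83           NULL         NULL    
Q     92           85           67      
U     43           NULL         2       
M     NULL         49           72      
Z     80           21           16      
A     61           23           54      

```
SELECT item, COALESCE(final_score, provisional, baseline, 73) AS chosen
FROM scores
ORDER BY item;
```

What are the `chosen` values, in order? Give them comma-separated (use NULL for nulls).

item=A: final_score=61 → 61
item=E: final_score=NULL, provisional=NULL, baseline=95 → 95
item=G: final_score=12 → 12
item=M: final_score=NULL, provisional=49 → 49
item=Q: final_score=92 → 92
item=T: final_score=85 → 85
item=U: final_score=43 → 43
item=V: final_score=83 → 83
item=Z: final_score=80 → 80

61, 95, 12, 49, 92, 85, 43, 83, 80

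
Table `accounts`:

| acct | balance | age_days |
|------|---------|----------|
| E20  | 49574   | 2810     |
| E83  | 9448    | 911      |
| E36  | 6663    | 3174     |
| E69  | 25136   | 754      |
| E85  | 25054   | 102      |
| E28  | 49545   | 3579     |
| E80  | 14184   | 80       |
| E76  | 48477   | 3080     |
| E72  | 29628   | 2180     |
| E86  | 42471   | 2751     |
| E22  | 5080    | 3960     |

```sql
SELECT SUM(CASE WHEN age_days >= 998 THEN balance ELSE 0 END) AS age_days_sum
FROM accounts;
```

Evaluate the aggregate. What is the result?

231438

acct=E20: ✓ → 49574
acct=E83: ✗
acct=E36: ✓ → 6663
acct=E69: ✗
acct=E85: ✗
acct=E28: ✓ → 49545
acct=E80: ✗
acct=E76: ✓ → 48477
acct=E72: ✓ → 29628
acct=E86: ✓ → 42471
acct=E22: ✓ → 5080
age_days_sum = 49574 + 6663 + 49545 + 48477 + 29628 + 42471 + 5080 = 231438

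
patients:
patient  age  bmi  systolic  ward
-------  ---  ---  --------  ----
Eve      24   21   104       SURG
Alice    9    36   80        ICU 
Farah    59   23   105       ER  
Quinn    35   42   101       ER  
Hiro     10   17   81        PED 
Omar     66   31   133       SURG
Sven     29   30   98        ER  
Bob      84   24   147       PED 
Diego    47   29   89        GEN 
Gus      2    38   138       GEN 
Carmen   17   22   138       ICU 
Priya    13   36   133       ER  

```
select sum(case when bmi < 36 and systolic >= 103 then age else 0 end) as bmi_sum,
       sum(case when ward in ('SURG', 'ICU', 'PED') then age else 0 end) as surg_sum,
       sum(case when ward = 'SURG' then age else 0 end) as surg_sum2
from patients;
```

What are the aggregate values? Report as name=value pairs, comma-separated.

bmi_sum=250, surg_sum=210, surg_sum2=90

[bmi_sum: bmi < 36 and systolic >= 103]
patient=Eve: ✓ → 24
patient=Alice: ✗
patient=Farah: ✓ → 59
patient=Quinn: ✗
patient=Hiro: ✗
patient=Omar: ✓ → 66
patient=Sven: ✗
patient=Bob: ✓ → 84
patient=Diego: ✗
patient=Gus: ✗
patient=Carmen: ✓ → 17
patient=Priya: ✗
bmi_sum = 24 + 59 + 66 + 84 + 17 = 250
—
[surg_sum: ward in ('SURG', 'ICU', 'PED')]
patient=Eve: ✓ → 24
patient=Alice: ✓ → 9
patient=Farah: ✗
patient=Quinn: ✗
patient=Hiro: ✓ → 10
patient=Omar: ✓ → 66
patient=Sven: ✗
patient=Bob: ✓ → 84
patient=Diego: ✗
patient=Gus: ✗
patient=Carmen: ✓ → 17
patient=Priya: ✗
surg_sum = 24 + 9 + 10 + 66 + 84 + 17 = 210
—
[surg_sum2: ward = 'SURG']
patient=Eve: ✓ → 24
patient=Alice: ✗
patient=Farah: ✗
patient=Quinn: ✗
patient=Hiro: ✗
patient=Omar: ✓ → 66
patient=Sven: ✗
patient=Bob: ✗
patient=Diego: ✗
patient=Gus: ✗
patient=Carmen: ✗
patient=Priya: ✗
surg_sum2 = 24 + 66 = 90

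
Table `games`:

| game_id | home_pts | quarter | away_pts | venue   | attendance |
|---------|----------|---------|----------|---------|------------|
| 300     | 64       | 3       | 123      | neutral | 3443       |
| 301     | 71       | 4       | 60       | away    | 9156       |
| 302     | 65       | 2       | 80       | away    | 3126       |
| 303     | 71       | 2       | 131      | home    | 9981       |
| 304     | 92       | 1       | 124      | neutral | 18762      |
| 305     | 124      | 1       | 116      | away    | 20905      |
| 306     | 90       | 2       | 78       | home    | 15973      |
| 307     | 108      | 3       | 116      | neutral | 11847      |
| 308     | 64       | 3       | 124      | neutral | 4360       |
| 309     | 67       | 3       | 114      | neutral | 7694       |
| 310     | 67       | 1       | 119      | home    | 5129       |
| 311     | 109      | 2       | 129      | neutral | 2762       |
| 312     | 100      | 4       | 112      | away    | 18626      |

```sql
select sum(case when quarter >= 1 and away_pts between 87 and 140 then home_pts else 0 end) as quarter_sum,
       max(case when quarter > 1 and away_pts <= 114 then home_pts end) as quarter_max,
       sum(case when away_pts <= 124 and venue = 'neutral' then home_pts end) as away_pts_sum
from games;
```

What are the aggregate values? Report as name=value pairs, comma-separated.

[quarter_sum: quarter >= 1 and away_pts between 87 and 140]
game_id=300: ✓ → 64
game_id=301: ✗
game_id=302: ✗
game_id=303: ✓ → 71
game_id=304: ✓ → 92
game_id=305: ✓ → 124
game_id=306: ✗
game_id=307: ✓ → 108
game_id=308: ✓ → 64
game_id=309: ✓ → 67
game_id=310: ✓ → 67
game_id=311: ✓ → 109
game_id=312: ✓ → 100
quarter_sum = 64 + 71 + 92 + 124 + 108 + 64 + 67 + 67 + 109 + 100 = 866
—
[quarter_max: quarter > 1 and away_pts <= 114]
game_id=300: ✗
game_id=301: ✓ → 71
game_id=302: ✓ → 65
game_id=303: ✗
game_id=304: ✗
game_id=305: ✗
game_id=306: ✓ → 90
game_id=307: ✗
game_id=308: ✗
game_id=309: ✓ → 67
game_id=310: ✗
game_id=311: ✗
game_id=312: ✓ → 100
quarter_max = MAX(71, 65, 90, 67, 100) = 100
—
[away_pts_sum: away_pts <= 124 and venue = 'neutral']
game_id=300: ✓ → 64
game_id=301: ✗
game_id=302: ✗
game_id=303: ✗
game_id=304: ✓ → 92
game_id=305: ✗
game_id=306: ✗
game_id=307: ✓ → 108
game_id=308: ✓ → 64
game_id=309: ✓ → 67
game_id=310: ✗
game_id=311: ✗
game_id=312: ✗
away_pts_sum = 64 + 92 + 108 + 64 + 67 = 395

quarter_sum=866, quarter_max=100, away_pts_sum=395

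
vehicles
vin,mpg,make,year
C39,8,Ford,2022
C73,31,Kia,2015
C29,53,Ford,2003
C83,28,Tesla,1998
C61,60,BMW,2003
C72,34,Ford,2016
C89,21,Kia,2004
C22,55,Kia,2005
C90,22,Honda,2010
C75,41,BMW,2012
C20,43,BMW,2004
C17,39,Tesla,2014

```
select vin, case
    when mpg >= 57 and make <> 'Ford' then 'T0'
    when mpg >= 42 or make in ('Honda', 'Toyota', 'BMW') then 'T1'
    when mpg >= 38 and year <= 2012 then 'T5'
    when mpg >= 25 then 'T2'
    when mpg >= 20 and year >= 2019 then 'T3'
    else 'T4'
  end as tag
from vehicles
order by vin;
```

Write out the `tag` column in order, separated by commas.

vin=C17: mpg >= 25 → T2
vin=C20: mpg >= 42 or make in ('Honda', 'Toyota', 'BMW') → T1
vin=C22: mpg >= 42 or make in ('Honda', 'Toyota', 'BMW') → T1
vin=C29: mpg >= 42 or make in ('Honda', 'Toyota', 'BMW') → T1
vin=C39: ELSE → T4
vin=C61: mpg >= 57 and make <> 'Ford' → T0
vin=C72: mpg >= 25 → T2
vin=C73: mpg >= 25 → T2
vin=C75: mpg >= 42 or make in ('Honda', 'Toyota', 'BMW') → T1
vin=C83: mpg >= 25 → T2
vin=C89: ELSE → T4
vin=C90: mpg >= 42 or make in ('Honda', 'Toyota', 'BMW') → T1

T2, T1, T1, T1, T4, T0, T2, T2, T1, T2, T4, T1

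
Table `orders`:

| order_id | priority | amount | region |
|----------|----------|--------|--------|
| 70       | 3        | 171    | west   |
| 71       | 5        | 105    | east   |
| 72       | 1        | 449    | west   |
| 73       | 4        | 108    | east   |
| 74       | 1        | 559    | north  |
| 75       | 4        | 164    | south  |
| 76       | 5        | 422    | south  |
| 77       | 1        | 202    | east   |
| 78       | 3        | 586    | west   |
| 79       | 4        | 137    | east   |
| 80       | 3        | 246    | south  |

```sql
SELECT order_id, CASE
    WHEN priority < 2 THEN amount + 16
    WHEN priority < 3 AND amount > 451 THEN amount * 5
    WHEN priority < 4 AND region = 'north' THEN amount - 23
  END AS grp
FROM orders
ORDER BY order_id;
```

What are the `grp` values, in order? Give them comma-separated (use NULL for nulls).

order_id=70: (no match → NULL) → NULL
order_id=71: (no match → NULL) → NULL
order_id=72: priority < 2 → 465
order_id=73: (no match → NULL) → NULL
order_id=74: priority < 2 → 575
order_id=75: (no match → NULL) → NULL
order_id=76: (no match → NULL) → NULL
order_id=77: priority < 2 → 218
order_id=78: (no match → NULL) → NULL
order_id=79: (no match → NULL) → NULL
order_id=80: (no match → NULL) → NULL

NULL, NULL, 465, NULL, 575, NULL, NULL, 218, NULL, NULL, NULL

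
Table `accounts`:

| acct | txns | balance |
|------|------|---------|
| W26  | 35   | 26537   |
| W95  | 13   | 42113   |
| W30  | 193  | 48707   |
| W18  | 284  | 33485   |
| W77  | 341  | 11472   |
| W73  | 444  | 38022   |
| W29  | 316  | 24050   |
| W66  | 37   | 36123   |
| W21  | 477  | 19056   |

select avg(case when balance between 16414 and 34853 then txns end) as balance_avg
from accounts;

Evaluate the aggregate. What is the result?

acct=W26: ✓ → 35
acct=W95: ✗
acct=W30: ✗
acct=W18: ✓ → 284
acct=W77: ✗
acct=W73: ✗
acct=W29: ✓ → 316
acct=W66: ✗
acct=W21: ✓ → 477
balance_avg = (35 + 284 + 316 + 477) / 4 = 278

278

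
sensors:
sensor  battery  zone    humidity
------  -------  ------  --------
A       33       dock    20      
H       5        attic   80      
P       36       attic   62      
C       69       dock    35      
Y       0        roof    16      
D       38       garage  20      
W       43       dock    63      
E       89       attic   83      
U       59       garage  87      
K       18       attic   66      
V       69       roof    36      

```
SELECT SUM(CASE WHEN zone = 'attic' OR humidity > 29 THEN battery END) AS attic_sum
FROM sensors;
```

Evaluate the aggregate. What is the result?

388

sensor=A: ✗
sensor=H: ✓ → 5
sensor=P: ✓ → 36
sensor=C: ✓ → 69
sensor=Y: ✗
sensor=D: ✗
sensor=W: ✓ → 43
sensor=E: ✓ → 89
sensor=U: ✓ → 59
sensor=K: ✓ → 18
sensor=V: ✓ → 69
attic_sum = 5 + 36 + 69 + 43 + 89 + 59 + 18 + 69 = 388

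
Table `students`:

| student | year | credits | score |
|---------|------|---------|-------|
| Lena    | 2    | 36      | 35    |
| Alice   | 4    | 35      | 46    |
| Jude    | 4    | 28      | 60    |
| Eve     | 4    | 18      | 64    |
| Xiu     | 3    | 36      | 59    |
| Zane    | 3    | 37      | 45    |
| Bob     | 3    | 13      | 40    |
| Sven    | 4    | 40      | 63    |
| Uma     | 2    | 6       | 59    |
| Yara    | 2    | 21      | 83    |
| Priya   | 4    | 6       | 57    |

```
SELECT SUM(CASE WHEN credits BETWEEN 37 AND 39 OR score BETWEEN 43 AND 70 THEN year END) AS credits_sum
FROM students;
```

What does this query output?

student=Lena: ✗
student=Alice: ✓ → 4
student=Jude: ✓ → 4
student=Eve: ✓ → 4
student=Xiu: ✓ → 3
student=Zane: ✓ → 3
student=Bob: ✗
student=Sven: ✓ → 4
student=Uma: ✓ → 2
student=Yara: ✗
student=Priya: ✓ → 4
credits_sum = 4 + 4 + 4 + 3 + 3 + 4 + 2 + 4 = 28

28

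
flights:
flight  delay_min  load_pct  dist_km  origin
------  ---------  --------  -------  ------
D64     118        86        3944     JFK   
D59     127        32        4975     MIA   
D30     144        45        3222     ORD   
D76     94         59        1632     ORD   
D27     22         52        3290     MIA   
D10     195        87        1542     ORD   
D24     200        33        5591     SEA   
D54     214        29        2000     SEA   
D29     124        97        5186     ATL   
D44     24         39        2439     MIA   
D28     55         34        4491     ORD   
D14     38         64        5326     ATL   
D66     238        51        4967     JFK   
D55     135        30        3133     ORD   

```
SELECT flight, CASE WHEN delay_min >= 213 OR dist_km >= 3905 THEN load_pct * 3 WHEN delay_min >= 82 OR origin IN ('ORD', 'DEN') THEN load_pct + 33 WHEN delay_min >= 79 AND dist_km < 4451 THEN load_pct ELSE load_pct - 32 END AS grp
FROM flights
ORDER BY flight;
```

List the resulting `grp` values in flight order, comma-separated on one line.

flight=D10: delay_min >= 82 OR origin IN ('ORD', 'DEN') → 120
flight=D14: delay_min >= 213 OR dist_km >= 3905 → 192
flight=D24: delay_min >= 213 OR dist_km >= 3905 → 99
flight=D27: ELSE → 20
flight=D28: delay_min >= 213 OR dist_km >= 3905 → 102
flight=D29: delay_min >= 213 OR dist_km >= 3905 → 291
flight=D30: delay_min >= 82 OR origin IN ('ORD', 'DEN') → 78
flight=D44: ELSE → 7
flight=D54: delay_min >= 213 OR dist_km >= 3905 → 87
flight=D55: delay_min >= 82 OR origin IN ('ORD', 'DEN') → 63
flight=D59: delay_min >= 213 OR dist_km >= 3905 → 96
flight=D64: delay_min >= 213 OR dist_km >= 3905 → 258
flight=D66: delay_min >= 213 OR dist_km >= 3905 → 153
flight=D76: delay_min >= 82 OR origin IN ('ORD', 'DEN') → 92

120, 192, 99, 20, 102, 291, 78, 7, 87, 63, 96, 258, 153, 92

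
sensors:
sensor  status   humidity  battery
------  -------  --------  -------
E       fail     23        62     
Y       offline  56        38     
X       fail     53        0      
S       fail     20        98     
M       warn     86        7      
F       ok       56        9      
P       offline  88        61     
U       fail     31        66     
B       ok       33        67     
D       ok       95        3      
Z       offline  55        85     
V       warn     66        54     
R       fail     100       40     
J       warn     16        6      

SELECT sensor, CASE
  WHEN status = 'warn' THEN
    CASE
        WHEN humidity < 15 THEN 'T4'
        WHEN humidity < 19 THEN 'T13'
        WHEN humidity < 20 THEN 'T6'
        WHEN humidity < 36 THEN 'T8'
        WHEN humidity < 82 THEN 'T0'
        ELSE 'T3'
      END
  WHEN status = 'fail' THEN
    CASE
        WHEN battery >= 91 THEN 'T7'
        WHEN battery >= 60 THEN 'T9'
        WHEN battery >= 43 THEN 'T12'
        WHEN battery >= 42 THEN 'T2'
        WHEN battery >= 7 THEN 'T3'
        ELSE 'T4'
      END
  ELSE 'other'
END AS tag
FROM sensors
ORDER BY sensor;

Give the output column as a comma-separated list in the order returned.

sensor=B: status='ok' → outer ELSE → other
sensor=D: status='ok' → outer ELSE → other
sensor=E: status='fail' → inner[battery >= 60] → T9
sensor=F: status='ok' → outer ELSE → other
sensor=J: status='warn' → inner[humidity < 19] → T13
sensor=M: status='warn' → inner[ELSE] → T3
sensor=P: status='offline' → outer ELSE → other
sensor=R: status='fail' → inner[battery >= 7] → T3
sensor=S: status='fail' → inner[battery >= 91] → T7
sensor=U: status='fail' → inner[battery >= 60] → T9
sensor=V: status='warn' → inner[humidity < 82] → T0
sensor=X: status='fail' → inner[ELSE] → T4
sensor=Y: status='offline' → outer ELSE → other
sensor=Z: status='offline' → outer ELSE → other

other, other, T9, other, T13, T3, other, T3, T7, T9, T0, T4, other, other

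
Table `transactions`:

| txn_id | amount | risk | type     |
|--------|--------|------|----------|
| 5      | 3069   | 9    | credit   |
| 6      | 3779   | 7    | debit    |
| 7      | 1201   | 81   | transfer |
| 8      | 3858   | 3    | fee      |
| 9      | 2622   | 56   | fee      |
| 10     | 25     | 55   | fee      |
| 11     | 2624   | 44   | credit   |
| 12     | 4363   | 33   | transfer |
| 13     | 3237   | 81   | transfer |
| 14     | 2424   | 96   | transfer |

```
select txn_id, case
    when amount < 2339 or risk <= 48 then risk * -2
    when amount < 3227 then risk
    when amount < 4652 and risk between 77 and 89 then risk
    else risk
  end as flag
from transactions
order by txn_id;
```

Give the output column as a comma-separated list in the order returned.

-18, -14, -162, -6, 56, -110, -88, -66, 81, 96

txn_id=5: amount < 2339 or risk <= 48 → -18
txn_id=6: amount < 2339 or risk <= 48 → -14
txn_id=7: amount < 2339 or risk <= 48 → -162
txn_id=8: amount < 2339 or risk <= 48 → -6
txn_id=9: amount < 3227 → 56
txn_id=10: amount < 2339 or risk <= 48 → -110
txn_id=11: amount < 2339 or risk <= 48 → -88
txn_id=12: amount < 2339 or risk <= 48 → -66
txn_id=13: amount < 4652 and risk between 77 and 89 → 81
txn_id=14: amount < 3227 → 96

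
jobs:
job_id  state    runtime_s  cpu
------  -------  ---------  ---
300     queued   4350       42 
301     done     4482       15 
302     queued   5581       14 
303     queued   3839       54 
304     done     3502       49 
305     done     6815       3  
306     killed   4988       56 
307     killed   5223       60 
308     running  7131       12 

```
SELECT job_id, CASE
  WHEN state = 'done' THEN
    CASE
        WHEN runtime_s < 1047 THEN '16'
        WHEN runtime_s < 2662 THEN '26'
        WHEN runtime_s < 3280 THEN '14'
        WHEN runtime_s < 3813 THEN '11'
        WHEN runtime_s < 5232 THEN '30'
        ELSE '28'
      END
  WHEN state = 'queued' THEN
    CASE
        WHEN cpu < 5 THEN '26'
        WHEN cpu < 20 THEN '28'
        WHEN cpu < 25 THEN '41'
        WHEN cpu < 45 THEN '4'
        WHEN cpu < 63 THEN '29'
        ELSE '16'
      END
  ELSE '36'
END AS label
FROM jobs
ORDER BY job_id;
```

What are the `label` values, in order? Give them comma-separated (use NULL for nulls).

4, 30, 28, 29, 11, 28, 36, 36, 36

job_id=300: state='queued' → inner[cpu < 45] → 4
job_id=301: state='done' → inner[runtime_s < 5232] → 30
job_id=302: state='queued' → inner[cpu < 20] → 28
job_id=303: state='queued' → inner[cpu < 63] → 29
job_id=304: state='done' → inner[runtime_s < 3813] → 11
job_id=305: state='done' → inner[ELSE] → 28
job_id=306: state='killed' → outer ELSE → 36
job_id=307: state='killed' → outer ELSE → 36
job_id=308: state='running' → outer ELSE → 36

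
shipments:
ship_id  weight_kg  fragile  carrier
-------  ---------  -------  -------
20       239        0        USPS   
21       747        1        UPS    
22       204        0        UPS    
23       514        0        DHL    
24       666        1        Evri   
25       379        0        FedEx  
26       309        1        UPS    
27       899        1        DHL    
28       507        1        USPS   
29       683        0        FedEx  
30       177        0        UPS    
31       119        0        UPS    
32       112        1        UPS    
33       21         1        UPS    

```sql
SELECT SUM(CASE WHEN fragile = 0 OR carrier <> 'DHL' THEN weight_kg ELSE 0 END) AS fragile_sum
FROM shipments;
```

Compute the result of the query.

4677

ship_id=20: ✓ → 239
ship_id=21: ✓ → 747
ship_id=22: ✓ → 204
ship_id=23: ✓ → 514
ship_id=24: ✓ → 666
ship_id=25: ✓ → 379
ship_id=26: ✓ → 309
ship_id=27: ✗
ship_id=28: ✓ → 507
ship_id=29: ✓ → 683
ship_id=30: ✓ → 177
ship_id=31: ✓ → 119
ship_id=32: ✓ → 112
ship_id=33: ✓ → 21
fragile_sum = 239 + 747 + 204 + 514 + 666 + 379 + 309 + 507 + 683 + 177 + 119 + 112 + 21 = 4677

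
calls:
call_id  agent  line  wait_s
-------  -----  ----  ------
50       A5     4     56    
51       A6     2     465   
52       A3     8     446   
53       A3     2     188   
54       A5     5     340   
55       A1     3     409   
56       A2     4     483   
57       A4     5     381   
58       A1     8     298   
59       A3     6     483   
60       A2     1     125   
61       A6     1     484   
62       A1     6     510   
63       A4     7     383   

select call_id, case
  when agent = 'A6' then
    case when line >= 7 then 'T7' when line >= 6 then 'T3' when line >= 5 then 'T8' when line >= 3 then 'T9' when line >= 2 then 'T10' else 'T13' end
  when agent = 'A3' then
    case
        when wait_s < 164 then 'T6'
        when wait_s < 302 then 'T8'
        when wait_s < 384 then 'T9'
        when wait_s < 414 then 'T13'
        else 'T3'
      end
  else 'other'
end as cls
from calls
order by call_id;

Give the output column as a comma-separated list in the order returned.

call_id=50: agent='A5' → outer ELSE → other
call_id=51: agent='A6' → inner[line >= 2] → T10
call_id=52: agent='A3' → inner[ELSE] → T3
call_id=53: agent='A3' → inner[wait_s < 302] → T8
call_id=54: agent='A5' → outer ELSE → other
call_id=55: agent='A1' → outer ELSE → other
call_id=56: agent='A2' → outer ELSE → other
call_id=57: agent='A4' → outer ELSE → other
call_id=58: agent='A1' → outer ELSE → other
call_id=59: agent='A3' → inner[ELSE] → T3
call_id=60: agent='A2' → outer ELSE → other
call_id=61: agent='A6' → inner[ELSE] → T13
call_id=62: agent='A1' → outer ELSE → other
call_id=63: agent='A4' → outer ELSE → other

other, T10, T3, T8, other, other, other, other, other, T3, other, T13, other, other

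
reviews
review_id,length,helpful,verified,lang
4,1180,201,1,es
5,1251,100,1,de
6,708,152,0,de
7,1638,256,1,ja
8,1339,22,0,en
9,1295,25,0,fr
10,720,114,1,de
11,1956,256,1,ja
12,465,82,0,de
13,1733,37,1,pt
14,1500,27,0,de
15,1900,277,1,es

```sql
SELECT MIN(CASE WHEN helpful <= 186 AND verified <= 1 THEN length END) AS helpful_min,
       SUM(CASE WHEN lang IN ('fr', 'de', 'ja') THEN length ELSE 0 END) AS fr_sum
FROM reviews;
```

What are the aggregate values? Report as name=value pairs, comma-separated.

[helpful_min: helpful <= 186 AND verified <= 1]
review_id=4: ✗
review_id=5: ✓ → 1251
review_id=6: ✓ → 708
review_id=7: ✗
review_id=8: ✓ → 1339
review_id=9: ✓ → 1295
review_id=10: ✓ → 720
review_id=11: ✗
review_id=12: ✓ → 465
review_id=13: ✓ → 1733
review_id=14: ✓ → 1500
review_id=15: ✗
helpful_min = MIN(1251, 708, 1339, 1295, 720, 465, 1733, 1500) = 465
—
[fr_sum: lang IN ('fr', 'de', 'ja')]
review_id=4: ✗
review_id=5: ✓ → 1251
review_id=6: ✓ → 708
review_id=7: ✓ → 1638
review_id=8: ✗
review_id=9: ✓ → 1295
review_id=10: ✓ → 720
review_id=11: ✓ → 1956
review_id=12: ✓ → 465
review_id=13: ✗
review_id=14: ✓ → 1500
review_id=15: ✗
fr_sum = 1251 + 708 + 1638 + 1295 + 720 + 1956 + 465 + 1500 = 9533

helpful_min=465, fr_sum=9533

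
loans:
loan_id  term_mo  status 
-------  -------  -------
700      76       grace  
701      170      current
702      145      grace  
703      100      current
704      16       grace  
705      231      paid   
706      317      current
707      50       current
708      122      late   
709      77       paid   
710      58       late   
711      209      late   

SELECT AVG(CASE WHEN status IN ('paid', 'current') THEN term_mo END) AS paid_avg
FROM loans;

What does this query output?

157.5

loan_id=700: ✗
loan_id=701: ✓ → 170
loan_id=702: ✗
loan_id=703: ✓ → 100
loan_id=704: ✗
loan_id=705: ✓ → 231
loan_id=706: ✓ → 317
loan_id=707: ✓ → 50
loan_id=708: ✗
loan_id=709: ✓ → 77
loan_id=710: ✗
loan_id=711: ✗
paid_avg = (170 + 100 + 231 + 317 + 50 + 77) / 6 = 157.5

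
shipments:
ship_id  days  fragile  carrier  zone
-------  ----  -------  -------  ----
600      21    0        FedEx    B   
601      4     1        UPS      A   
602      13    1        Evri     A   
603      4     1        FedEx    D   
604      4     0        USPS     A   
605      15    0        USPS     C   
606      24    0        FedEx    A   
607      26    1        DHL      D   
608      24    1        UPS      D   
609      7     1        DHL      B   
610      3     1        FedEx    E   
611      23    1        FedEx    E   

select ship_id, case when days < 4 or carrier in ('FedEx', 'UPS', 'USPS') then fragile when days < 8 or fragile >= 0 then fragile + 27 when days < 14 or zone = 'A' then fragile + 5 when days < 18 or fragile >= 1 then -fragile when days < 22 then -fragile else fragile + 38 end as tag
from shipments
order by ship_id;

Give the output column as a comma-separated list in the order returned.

ship_id=600: days < 4 or carrier in ('FedEx', 'UPS', 'USPS') → 0
ship_id=601: days < 4 or carrier in ('FedEx', 'UPS', 'USPS') → 1
ship_id=602: days < 8 or fragile >= 0 → 28
ship_id=603: days < 4 or carrier in ('FedEx', 'UPS', 'USPS') → 1
ship_id=604: days < 4 or carrier in ('FedEx', 'UPS', 'USPS') → 0
ship_id=605: days < 4 or carrier in ('FedEx', 'UPS', 'USPS') → 0
ship_id=606: days < 4 or carrier in ('FedEx', 'UPS', 'USPS') → 0
ship_id=607: days < 8 or fragile >= 0 → 28
ship_id=608: days < 4 or carrier in ('FedEx', 'UPS', 'USPS') → 1
ship_id=609: days < 8 or fragile >= 0 → 28
ship_id=610: days < 4 or carrier in ('FedEx', 'UPS', 'USPS') → 1
ship_id=611: days < 4 or carrier in ('FedEx', 'UPS', 'USPS') → 1

0, 1, 28, 1, 0, 0, 0, 28, 1, 28, 1, 1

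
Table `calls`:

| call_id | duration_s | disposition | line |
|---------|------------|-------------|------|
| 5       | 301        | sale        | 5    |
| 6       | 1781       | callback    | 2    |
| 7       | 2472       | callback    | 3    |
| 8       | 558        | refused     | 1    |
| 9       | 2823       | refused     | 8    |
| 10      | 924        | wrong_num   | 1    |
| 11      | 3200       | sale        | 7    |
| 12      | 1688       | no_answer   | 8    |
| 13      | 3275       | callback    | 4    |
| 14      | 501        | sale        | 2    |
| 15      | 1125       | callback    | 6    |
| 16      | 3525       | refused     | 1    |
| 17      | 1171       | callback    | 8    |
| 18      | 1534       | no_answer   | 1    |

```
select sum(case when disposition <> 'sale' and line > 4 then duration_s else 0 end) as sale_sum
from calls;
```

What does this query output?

call_id=5: ✗
call_id=6: ✗
call_id=7: ✗
call_id=8: ✗
call_id=9: ✓ → 2823
call_id=10: ✗
call_id=11: ✗
call_id=12: ✓ → 1688
call_id=13: ✗
call_id=14: ✗
call_id=15: ✓ → 1125
call_id=16: ✗
call_id=17: ✓ → 1171
call_id=18: ✗
sale_sum = 2823 + 1688 + 1125 + 1171 = 6807

6807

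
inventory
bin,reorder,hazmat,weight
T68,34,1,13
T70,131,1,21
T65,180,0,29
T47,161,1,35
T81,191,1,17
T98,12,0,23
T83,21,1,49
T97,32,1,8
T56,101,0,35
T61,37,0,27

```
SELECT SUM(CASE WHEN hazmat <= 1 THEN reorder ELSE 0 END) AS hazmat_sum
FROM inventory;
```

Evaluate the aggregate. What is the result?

bin=T68: ✓ → 34
bin=T70: ✓ → 131
bin=T65: ✓ → 180
bin=T47: ✓ → 161
bin=T81: ✓ → 191
bin=T98: ✓ → 12
bin=T83: ✓ → 21
bin=T97: ✓ → 32
bin=T56: ✓ → 101
bin=T61: ✓ → 37
hazmat_sum = 34 + 131 + 180 + 161 + 191 + 12 + 21 + 32 + 101 + 37 = 900

900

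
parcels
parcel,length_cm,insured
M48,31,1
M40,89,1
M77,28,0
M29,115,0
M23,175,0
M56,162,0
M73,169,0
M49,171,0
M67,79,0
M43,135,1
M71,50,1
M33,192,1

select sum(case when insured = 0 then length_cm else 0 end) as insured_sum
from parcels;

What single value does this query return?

parcel=M48: ✗
parcel=M40: ✗
parcel=M77: ✓ → 28
parcel=M29: ✓ → 115
parcel=M23: ✓ → 175
parcel=M56: ✓ → 162
parcel=M73: ✓ → 169
parcel=M49: ✓ → 171
parcel=M67: ✓ → 79
parcel=M43: ✗
parcel=M71: ✗
parcel=M33: ✗
insured_sum = 28 + 115 + 175 + 162 + 169 + 171 + 79 = 899

899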